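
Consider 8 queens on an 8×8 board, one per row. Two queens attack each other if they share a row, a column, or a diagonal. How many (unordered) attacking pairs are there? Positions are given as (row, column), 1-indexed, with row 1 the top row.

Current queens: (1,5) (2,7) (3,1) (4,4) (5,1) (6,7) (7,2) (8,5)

6

Same column: (1,5)–(8,5) (column 5); (2,7)–(6,7) (column 7); (3,1)–(5,1) (column 1).
Same diagonal: (1,5)–(5,1) (|1−5| = |5−1| = 4); (2,7)–(7,2) (|2−7| = |7−2| = 5); (6,7)–(8,5) (|6−8| = |7−5| = 2).
Total attacking pairs: 6.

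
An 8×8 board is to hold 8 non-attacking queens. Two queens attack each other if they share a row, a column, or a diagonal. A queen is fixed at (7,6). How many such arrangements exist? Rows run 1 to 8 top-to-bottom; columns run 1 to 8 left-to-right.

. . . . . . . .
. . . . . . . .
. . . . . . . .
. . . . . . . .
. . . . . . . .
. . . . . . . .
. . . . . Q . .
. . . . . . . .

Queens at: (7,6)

Branch on row 1: col 1 → 1; col 2 → 3; col 3 → 0; col 4 → 3; col 5 → 6; col 7 → 1; col 8 → 0.
Sum: 1 + 3 + 0 + 3 + 6 + 1 + 0 = 14.

14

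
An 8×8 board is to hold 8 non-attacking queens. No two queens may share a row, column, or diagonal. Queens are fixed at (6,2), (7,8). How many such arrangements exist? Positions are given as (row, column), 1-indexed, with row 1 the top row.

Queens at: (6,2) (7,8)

1

Branch on row 1: col 1 → 0; col 3 → 1; col 4 → 0; col 5 → 0; col 6 → 0.
Sum: 0 + 1 + 0 + 0 + 0 = 1.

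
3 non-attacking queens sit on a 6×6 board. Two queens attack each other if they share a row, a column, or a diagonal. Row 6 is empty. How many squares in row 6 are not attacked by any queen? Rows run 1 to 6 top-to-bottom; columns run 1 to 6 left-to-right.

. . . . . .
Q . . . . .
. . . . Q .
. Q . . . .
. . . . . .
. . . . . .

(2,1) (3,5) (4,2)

(2,1) attacks row 6 at column 1 and diagonals 5.
(3,5) attacks row 6 at column 5 and diagonals 2.
(4,2) attacks row 6 at column 2 and diagonals 4.
Attacked columns: {1, 2, 4, 5}. Safe: {3, 6}.

2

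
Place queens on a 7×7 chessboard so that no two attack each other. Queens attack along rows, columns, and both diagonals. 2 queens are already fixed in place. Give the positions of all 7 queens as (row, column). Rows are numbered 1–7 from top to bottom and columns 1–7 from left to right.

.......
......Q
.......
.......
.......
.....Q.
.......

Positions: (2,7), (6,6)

Row 1: attacked by (2,7)→{6,7}; (6,6)→{1,6}. Safe: 2, 3, 4, 5. Place at column 2.
Row 3: attacked by (1,2)→{2,4}; (2,7)→{6,7}; (6,6)→{3,6}. Safe: 1, 5. Place at column 5.
Row 4: attacked by (1,2)→{2,5}; (2,7)→{5,7}; (3,5)→{4,5,6}; (6,6)→{4,6}. Safe: 1, 3. Place at column 3.
Row 5: attacked by (1,2)→{2,6}; (2,7)→{4,7}; (3,5)→{3,5,7}; (4,3)→{2,3,4}; (6,6)→{5,6,7}. Safe: 1. Place at column 1.
Row 7: attacked by (1,2)→{2}; (2,7)→{2,7}; (3,5)→{1,5}; (4,3)→{3,6}; (5,1)→{1,3}; (6,6)→{5,6,7}. Safe: 4. Place at column 4.
Columns [2, 7, 5, 3, 1, 6, 4], r−c [-1, -5, -2, 1, 4, 0, 3], r+c [3, 9, 8, 7, 6, 12, 11] are all distinct, so no two queens attack.

(1,2) (2,7) (3,5) (4,3) (5,1) (6,6) (7,4)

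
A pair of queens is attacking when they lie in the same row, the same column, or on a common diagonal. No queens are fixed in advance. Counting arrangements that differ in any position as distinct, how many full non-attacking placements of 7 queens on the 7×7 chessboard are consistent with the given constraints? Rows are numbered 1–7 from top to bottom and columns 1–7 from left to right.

40

Branch on row 1: col 1 → 4; col 2 → 7; col 3 → 6; col 4 → 6; col 5 → 6; col 6 → 7; col 7 → 4.
Sum: 4 + 7 + 6 + 6 + 6 + 7 + 4 = 40.
(This is the classic 7-queens count.)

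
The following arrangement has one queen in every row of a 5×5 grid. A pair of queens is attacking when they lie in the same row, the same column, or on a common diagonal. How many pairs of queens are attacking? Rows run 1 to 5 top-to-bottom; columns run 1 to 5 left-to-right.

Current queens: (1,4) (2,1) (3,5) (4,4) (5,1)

3

Same column: (1,4)–(4,4) (column 4); (2,1)–(5,1) (column 1).
Same diagonal: (3,5)–(4,4) (|3−4| = |5−4| = 1).
Total attacking pairs: 3.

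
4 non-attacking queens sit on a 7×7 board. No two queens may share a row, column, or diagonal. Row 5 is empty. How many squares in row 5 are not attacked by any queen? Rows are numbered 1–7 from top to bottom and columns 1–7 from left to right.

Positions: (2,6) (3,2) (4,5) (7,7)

1

(2,6) attacks row 5 at column 6 and diagonals 3.
(3,2) attacks row 5 at column 2 and diagonals 4.
(4,5) attacks row 5 at column 5 and diagonals 4, 6.
(7,7) attacks row 5 at column 7 and diagonals 5.
Attacked columns: {2, 3, 4, 5, 6, 7}. Safe: {1}.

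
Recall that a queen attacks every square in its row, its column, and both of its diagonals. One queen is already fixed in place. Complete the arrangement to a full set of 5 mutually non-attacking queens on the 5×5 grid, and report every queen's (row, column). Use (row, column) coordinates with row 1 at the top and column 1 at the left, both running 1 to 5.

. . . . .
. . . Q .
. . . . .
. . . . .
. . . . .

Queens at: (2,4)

Row 1: attacked by (2,4)→{3,4,5}. Safe: 1, 2. Place at column 1.
Row 3: attacked by (1,1)→{1,3}; (2,4)→{3,4,5}. Safe: 2. Place at column 2.
Row 4: attacked by (1,1)→{1,4}; (2,4)→{2,4}; (3,2)→{1,2,3}. Safe: 5. Place at column 5.
Row 5: attacked by (1,1)→{1,5}; (2,4)→{1,4}; (3,2)→{2,4}; (4,5)→{4,5}. Safe: 3. Place at column 3.
Columns [1, 4, 2, 5, 3], r−c [0, -2, 1, -1, 2], r+c [2, 6, 5, 9, 8] are all distinct, so no two queens attack.

(1,1) (2,4) (3,2) (4,5) (5,3)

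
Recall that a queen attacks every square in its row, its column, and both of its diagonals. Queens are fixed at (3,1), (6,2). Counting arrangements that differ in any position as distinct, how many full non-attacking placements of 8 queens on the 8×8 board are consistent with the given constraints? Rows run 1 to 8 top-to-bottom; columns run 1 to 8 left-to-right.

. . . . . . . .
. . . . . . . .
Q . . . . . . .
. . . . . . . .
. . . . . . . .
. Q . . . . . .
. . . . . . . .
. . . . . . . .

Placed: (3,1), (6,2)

8

Branch on row 1: col 4 → 3; col 5 → 1; col 6 → 3; col 8 → 1.
Sum: 3 + 1 + 3 + 1 = 8.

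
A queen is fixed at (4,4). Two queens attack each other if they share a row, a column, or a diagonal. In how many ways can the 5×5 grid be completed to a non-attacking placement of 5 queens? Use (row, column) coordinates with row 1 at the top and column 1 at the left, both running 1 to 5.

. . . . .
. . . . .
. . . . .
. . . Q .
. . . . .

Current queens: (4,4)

Branch on row 1: col 2 → 0; col 3 → 1; col 5 → 1.
Sum: 0 + 1 + 1 = 2.

2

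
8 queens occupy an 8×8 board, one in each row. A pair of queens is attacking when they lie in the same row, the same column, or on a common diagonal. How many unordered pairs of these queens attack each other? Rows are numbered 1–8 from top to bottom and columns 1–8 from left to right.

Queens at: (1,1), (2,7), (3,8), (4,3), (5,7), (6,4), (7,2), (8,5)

Same column: (2,7)–(5,7) (column 7).
Same diagonal: (2,7)–(3,8) (|2−3| = |7−8| = 1); (2,7)–(7,2) (|2−7| = |7−2| = 5).
Total attacking pairs: 3.

3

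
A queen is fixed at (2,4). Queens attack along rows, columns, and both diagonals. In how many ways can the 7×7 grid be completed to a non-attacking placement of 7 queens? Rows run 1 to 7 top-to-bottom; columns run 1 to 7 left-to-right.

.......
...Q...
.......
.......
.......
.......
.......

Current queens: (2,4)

Branch on row 1: col 1 → 1; col 2 → 2; col 6 → 2; col 7 → 1.
Sum: 1 + 2 + 2 + 1 = 6.

6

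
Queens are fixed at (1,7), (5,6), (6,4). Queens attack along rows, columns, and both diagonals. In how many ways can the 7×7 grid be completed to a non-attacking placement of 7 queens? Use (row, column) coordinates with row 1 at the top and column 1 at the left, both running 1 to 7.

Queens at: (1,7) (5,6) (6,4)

Branch on row 2: col 1 → 0; col 2 → 0; col 5 → 1.
Sum: 0 + 0 + 1 = 1.

1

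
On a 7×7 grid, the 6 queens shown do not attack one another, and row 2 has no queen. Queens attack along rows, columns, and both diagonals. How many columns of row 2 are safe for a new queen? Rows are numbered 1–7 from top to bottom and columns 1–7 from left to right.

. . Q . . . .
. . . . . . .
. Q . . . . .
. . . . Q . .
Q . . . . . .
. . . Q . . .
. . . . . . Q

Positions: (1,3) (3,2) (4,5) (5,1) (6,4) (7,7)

1

(1,3) attacks row 2 at column 3 and diagonals 2, 4.
(3,2) attacks row 2 at column 2 and diagonals 1, 3.
(4,5) attacks row 2 at column 5 and diagonals 3, 7.
(5,1) attacks row 2 at column 1 and diagonals 4.
(6,4) attacks row 2 at column 4.
(7,7) attacks row 2 at column 7 and diagonals 2.
Attacked columns: {1, 2, 3, 4, 5, 7}. Safe: {6}.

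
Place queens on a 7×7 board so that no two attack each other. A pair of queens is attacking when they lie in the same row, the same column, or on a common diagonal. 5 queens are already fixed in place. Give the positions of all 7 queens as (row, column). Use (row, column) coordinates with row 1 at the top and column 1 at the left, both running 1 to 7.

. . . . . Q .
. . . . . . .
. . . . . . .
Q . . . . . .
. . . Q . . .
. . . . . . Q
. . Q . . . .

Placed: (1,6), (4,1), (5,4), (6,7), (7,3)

Row 2: attacked by (1,6)→{5,6,7}; (4,1)→{1,3}; (5,4)→{1,4,7}; (6,7)→{3,7}; (7,3)→{3}. Safe: 2. Place at column 2.
Row 3: attacked by (1,6)→{4,6}; (2,2)→{1,2,3}; (4,1)→{1,2}; (5,4)→{2,4,6}; (6,7)→{4,7}; (7,3)→{3,7}. Safe: 5. Place at column 5.
Columns [6, 2, 5, 1, 4, 7, 3], r−c [-5, 0, -2, 3, 1, -1, 4], r+c [7, 4, 8, 5, 9, 13, 10] are all distinct, so no two queens attack.

(1,6) (2,2) (3,5) (4,1) (5,4) (6,7) (7,3)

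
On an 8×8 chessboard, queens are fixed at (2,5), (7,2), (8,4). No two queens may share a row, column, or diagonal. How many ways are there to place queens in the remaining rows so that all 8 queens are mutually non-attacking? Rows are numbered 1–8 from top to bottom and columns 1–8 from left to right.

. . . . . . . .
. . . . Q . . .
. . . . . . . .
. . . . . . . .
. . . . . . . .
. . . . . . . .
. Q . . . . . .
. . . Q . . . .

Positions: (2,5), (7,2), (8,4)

Branch on row 1: col 1 → 1; col 3 → 0; col 7 → 1.
Sum: 1 + 0 + 1 = 2.

2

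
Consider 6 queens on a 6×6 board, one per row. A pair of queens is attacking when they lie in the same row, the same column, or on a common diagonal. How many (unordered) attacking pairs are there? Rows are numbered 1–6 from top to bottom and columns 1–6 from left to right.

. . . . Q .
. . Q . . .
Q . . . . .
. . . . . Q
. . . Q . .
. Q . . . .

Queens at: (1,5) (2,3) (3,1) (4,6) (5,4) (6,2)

All columns are distinct and no two queens satisfy |Δrow| = |Δcol|, so no pair attacks.

0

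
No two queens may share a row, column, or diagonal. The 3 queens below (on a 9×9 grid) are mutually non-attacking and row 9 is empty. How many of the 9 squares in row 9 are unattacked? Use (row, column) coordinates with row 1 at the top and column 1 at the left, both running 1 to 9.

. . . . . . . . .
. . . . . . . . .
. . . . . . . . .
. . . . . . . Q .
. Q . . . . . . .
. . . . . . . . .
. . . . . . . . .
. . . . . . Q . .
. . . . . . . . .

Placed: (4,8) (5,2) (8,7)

(4,8) attacks row 9 at column 8 and diagonals 3.
(5,2) attacks row 9 at column 2 and diagonals 6.
(8,7) attacks row 9 at column 7 and diagonals 6, 8.
Attacked columns: {2, 3, 6, 7, 8}. Safe: {1, 4, 5, 9}.

4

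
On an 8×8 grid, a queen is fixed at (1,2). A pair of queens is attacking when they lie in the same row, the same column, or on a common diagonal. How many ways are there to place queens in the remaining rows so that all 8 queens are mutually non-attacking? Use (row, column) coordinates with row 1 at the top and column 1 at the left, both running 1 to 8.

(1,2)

8

Branch on row 2: col 4 → 1; col 5 → 2; col 6 → 2; col 7 → 2; col 8 → 1.
Sum: 1 + 2 + 2 + 2 + 1 = 8.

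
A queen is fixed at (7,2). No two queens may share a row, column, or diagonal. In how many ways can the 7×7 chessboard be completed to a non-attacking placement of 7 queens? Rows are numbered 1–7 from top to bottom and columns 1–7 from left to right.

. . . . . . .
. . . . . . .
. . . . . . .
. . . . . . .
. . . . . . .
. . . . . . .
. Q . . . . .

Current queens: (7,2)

7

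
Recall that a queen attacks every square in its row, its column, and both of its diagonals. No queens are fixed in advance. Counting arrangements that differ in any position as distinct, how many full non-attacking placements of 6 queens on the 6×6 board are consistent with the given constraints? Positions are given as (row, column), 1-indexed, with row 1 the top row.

Branch on row 1: col 1 → 0; col 2 → 1; col 3 → 1; col 4 → 1; col 5 → 1; col 6 → 0.
Sum: 0 + 1 + 1 + 1 + 1 + 0 = 4.
(This is the classic 6-queens count.)

4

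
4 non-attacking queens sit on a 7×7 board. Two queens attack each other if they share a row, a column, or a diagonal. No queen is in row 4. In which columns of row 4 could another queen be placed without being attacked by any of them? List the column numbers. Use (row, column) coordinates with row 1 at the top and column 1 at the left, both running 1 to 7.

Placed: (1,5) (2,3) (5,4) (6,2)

columns 6, 7

(1,5) attacks row 4 at column 5 and diagonals 2.
(2,3) attacks row 4 at column 3 and diagonals 1, 5.
(5,4) attacks row 4 at column 4 and diagonals 3, 5.
(6,2) attacks row 4 at column 2 and diagonals 4.
Attacked columns: {1, 2, 3, 4, 5}. Safe: {6, 7}.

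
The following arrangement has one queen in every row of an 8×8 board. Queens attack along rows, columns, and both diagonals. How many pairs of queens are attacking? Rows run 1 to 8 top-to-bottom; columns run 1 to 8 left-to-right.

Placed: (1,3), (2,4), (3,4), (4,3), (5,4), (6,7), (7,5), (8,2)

8

Same column: (1,3)–(4,3) (column 3); (2,4)–(3,4) (column 4); (2,4)–(5,4) (column 4); (3,4)–(5,4) (column 4).
Same diagonal: (1,3)–(2,4) (|1−2| = |3−4| = 1); (3,4)–(4,3) (|3−4| = |4−3| = 1); (3,4)–(6,7) (|3−6| = |4−7| = 3); (4,3)–(5,4) (|4−5| = |3−4| = 1).
Total attacking pairs: 8.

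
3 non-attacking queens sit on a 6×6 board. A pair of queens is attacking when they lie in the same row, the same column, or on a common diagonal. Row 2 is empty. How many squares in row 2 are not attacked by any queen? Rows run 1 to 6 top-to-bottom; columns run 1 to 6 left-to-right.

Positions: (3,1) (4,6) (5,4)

2

(3,1) attacks row 2 at column 1 and diagonals 2.
(4,6) attacks row 2 at column 6 and diagonals 4.
(5,4) attacks row 2 at column 4 and diagonals 1.
Attacked columns: {1, 2, 4, 6}. Safe: {3, 5}.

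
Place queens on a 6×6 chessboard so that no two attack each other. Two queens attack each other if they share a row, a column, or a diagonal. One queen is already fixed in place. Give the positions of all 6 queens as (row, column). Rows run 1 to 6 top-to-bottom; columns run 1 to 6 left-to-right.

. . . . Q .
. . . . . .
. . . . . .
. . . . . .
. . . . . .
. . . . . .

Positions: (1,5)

(1,5) (2,3) (3,1) (4,6) (5,4) (6,2)

Row 2: attacked by (1,5)→{4,5,6}. Safe: 1, 2, 3. Place at column 3.
Row 3: attacked by (1,5)→{3,5}; (2,3)→{2,3,4}. Safe: 1, 6. Place at column 1.
Row 4: attacked by (1,5)→{2,5}; (2,3)→{1,3,5}; (3,1)→{1,2}. Safe: 4, 6. Place at column 6.
Row 5: attacked by (1,5)→{1,5}; (2,3)→{3,6}; (3,1)→{1,3}; (4,6)→{5,6}. Safe: 2, 4. Place at column 4.
Row 6: attacked by (1,5)→{5}; (2,3)→{3}; (3,1)→{1,4}; (4,6)→{4,6}; (5,4)→{3,4,5}. Safe: 2. Place at column 2.
Columns [5, 3, 1, 6, 4, 2], r−c [-4, -1, 2, -2, 1, 4], r+c [6, 5, 4, 10, 9, 8] are all distinct, so no two queens attack.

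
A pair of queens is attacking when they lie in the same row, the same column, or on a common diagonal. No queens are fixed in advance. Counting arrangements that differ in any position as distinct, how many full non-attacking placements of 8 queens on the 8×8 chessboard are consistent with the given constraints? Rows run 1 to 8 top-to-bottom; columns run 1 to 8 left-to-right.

92

Branch on row 1: col 1 → 4; col 2 → 8; col 3 → 16; col 4 → 18; col 5 → 18; col 6 → 16; col 7 → 8; col 8 → 4.
Sum: 4 + 8 + 16 + 18 + 18 + 16 + 8 + 4 = 92.
(This is the classic 8-queens count.)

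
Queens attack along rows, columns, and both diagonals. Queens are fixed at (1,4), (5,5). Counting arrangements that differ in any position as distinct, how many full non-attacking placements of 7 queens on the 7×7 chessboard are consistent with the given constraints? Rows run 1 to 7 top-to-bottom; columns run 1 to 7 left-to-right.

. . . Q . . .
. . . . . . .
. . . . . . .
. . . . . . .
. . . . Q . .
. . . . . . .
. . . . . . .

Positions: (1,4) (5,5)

Branch on row 2: col 1 → 0; col 6 → 1; col 7 → 0.
Sum: 0 + 1 + 0 = 1.

1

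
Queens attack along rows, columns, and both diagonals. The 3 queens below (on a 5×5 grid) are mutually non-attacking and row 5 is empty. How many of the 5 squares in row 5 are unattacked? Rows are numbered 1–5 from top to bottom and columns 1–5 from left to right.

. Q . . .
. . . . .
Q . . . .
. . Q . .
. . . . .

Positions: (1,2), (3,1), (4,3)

1

(1,2) attacks row 5 at column 2.
(3,1) attacks row 5 at column 1 and diagonals 3.
(4,3) attacks row 5 at column 3 and diagonals 2, 4.
Attacked columns: {1, 2, 3, 4}. Safe: {5}.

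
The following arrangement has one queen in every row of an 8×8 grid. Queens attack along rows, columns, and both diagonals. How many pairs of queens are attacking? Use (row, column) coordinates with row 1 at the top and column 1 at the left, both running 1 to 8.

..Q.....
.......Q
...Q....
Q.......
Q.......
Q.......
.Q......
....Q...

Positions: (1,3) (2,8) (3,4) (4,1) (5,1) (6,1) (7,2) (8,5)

Same column: (4,1)–(5,1) (column 1); (4,1)–(6,1) (column 1); (5,1)–(6,1) (column 1).
Same diagonal: (3,4)–(6,1) (|3−6| = |4−1| = 3); (4,1)–(8,5) (|4−8| = |1−5| = 4); (6,1)–(7,2) (|6−7| = |1−2| = 1).
Total attacking pairs: 6.

6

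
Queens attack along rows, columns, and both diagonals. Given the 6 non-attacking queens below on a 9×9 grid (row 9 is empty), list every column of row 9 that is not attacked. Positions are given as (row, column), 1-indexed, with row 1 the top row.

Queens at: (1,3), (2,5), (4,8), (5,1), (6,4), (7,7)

(1,3) attacks row 9 at column 3.
(2,5) attacks row 9 at column 5.
(4,8) attacks row 9 at column 8 and diagonals 3.
(5,1) attacks row 9 at column 1 and diagonals 5.
(6,4) attacks row 9 at column 4 and diagonals 1, 7.
(7,7) attacks row 9 at column 7 and diagonals 5, 9.
Attacked columns: {1, 3, 4, 5, 7, 8, 9}. Safe: {2, 6}.

columns 2, 6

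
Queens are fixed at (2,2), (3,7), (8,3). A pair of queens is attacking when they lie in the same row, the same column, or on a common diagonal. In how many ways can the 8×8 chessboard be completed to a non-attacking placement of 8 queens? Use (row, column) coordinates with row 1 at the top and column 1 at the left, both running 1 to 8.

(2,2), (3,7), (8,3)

2

Branch on row 1: col 4 → 1; col 6 → 1; col 8 → 0.
Sum: 1 + 1 + 0 = 2.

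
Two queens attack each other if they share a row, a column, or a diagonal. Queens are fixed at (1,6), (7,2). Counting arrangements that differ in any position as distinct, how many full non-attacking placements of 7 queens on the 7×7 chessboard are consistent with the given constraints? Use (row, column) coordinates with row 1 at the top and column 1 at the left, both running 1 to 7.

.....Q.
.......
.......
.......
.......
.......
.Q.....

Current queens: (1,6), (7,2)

Branch on row 2: col 1 → 0; col 3 → 3; col 4 → 1.
Sum: 0 + 3 + 1 = 4.

4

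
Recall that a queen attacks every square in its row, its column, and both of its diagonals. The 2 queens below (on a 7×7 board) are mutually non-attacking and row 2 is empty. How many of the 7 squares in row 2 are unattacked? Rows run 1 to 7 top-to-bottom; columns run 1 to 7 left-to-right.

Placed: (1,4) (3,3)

(1,4) attacks row 2 at column 4 and diagonals 3, 5.
(3,3) attacks row 2 at column 3 and diagonals 2, 4.
Attacked columns: {2, 3, 4, 5}. Safe: {1, 6, 7}.

3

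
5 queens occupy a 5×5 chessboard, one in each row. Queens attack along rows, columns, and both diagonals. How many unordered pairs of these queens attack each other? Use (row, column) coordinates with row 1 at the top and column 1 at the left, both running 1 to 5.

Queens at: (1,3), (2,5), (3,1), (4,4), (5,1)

2

Same column: (3,1)–(5,1) (column 1).
Same diagonal: (1,3)–(3,1) (|1−3| = |3−1| = 2).
Total attacking pairs: 2.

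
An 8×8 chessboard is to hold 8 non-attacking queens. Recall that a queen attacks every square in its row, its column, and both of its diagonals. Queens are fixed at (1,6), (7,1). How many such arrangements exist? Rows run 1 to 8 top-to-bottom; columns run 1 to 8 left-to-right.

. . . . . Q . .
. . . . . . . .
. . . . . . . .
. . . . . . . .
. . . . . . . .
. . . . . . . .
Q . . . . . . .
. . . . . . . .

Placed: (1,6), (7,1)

3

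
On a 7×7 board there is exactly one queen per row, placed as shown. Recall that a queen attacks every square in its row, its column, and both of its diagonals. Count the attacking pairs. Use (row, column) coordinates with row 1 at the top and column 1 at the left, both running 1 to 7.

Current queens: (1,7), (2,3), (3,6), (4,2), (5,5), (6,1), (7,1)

2

Same column: (6,1)–(7,1) (column 1).
Same diagonal: (1,7)–(7,1) (|1−7| = |7−1| = 6).
Total attacking pairs: 2.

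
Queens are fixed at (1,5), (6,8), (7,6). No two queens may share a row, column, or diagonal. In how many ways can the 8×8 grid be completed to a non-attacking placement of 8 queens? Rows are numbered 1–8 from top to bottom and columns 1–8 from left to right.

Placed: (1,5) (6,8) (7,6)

Branch on row 2: col 2 → 1; col 3 → 1; col 7 → 2.
Sum: 1 + 1 + 2 = 4.

4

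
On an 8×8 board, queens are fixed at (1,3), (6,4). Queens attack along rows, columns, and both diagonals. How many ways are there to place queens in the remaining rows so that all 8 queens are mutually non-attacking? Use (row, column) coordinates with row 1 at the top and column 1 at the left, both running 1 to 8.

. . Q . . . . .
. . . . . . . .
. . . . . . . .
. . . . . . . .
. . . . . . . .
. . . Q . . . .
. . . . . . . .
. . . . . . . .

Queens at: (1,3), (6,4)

3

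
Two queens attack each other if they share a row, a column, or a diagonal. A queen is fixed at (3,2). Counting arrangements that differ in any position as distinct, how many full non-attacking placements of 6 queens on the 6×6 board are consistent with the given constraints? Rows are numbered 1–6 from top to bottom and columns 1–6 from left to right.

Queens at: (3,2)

1

Branch on row 1: col 1 → 0; col 3 → 1; col 5 → 0; col 6 → 0.
Sum: 0 + 1 + 0 + 0 = 1.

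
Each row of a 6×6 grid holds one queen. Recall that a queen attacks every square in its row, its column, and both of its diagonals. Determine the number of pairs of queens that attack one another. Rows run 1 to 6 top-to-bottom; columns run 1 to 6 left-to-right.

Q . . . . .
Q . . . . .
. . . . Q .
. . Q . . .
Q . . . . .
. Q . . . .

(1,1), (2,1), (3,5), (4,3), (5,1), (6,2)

6

Same column: (1,1)–(2,1) (column 1); (1,1)–(5,1) (column 1); (2,1)–(5,1) (column 1).
Same diagonal: (2,1)–(4,3) (|2−4| = |1−3| = 2); (3,5)–(6,2) (|3−6| = |5−2| = 3); (5,1)–(6,2) (|5−6| = |1−2| = 1).
Total attacking pairs: 6.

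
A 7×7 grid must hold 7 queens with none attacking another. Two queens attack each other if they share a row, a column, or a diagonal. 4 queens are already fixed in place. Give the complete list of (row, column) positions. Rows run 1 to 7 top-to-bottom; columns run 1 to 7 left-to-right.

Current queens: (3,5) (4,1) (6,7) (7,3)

(1,6) (2,2) (3,5) (4,1) (5,4) (6,7) (7,3)

Row 1: attacked by (3,5)→{3,5,7}; (4,1)→{1,4}; (6,7)→{2,7}; (7,3)→{3}. Safe: 6. Place at column 6.
Row 2: attacked by (1,6)→{5,6,7}; (3,5)→{4,5,6}; (4,1)→{1,3}; (6,7)→{3,7}; (7,3)→{3}. Safe: 2. Place at column 2.
Row 5: attacked by (1,6)→{2,6}; (2,2)→{2,5}; (3,5)→{3,5,7}; (4,1)→{1,2}; (6,7)→{6,7}; (7,3)→{1,3,5}. Safe: 4. Place at column 4.
Columns [6, 2, 5, 1, 4, 7, 3], r−c [-5, 0, -2, 3, 1, -1, 4], r+c [7, 4, 8, 5, 9, 13, 10] are all distinct, so no two queens attack.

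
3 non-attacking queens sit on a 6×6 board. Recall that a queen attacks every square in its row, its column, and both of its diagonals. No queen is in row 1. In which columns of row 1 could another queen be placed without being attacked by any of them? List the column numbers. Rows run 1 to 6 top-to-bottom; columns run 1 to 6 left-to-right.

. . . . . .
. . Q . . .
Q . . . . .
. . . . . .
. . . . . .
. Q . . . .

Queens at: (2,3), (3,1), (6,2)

(2,3) attacks row 1 at column 3 and diagonals 2, 4.
(3,1) attacks row 1 at column 1 and diagonals 3.
(6,2) attacks row 1 at column 2.
Attacked columns: {1, 2, 3, 4}. Safe: {5, 6}.

columns 5, 6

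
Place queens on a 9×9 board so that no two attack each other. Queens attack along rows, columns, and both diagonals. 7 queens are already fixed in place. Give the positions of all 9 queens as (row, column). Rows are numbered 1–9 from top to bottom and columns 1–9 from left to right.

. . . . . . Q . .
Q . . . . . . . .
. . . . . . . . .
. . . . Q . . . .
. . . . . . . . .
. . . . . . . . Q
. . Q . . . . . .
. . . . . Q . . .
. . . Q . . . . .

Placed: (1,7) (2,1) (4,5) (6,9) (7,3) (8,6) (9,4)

(1,7) (2,1) (3,8) (4,5) (5,2) (6,9) (7,3) (8,6) (9,4)

Row 3: attacked by (1,7)→{5,7,9}; (2,1)→{1,2}; (4,5)→{4,5,6}; (6,9)→{6,9}; (7,3)→{3,7}; (8,6)→{1,6}; (9,4)→{4}. Safe: 8. Place at column 8.
Row 5: attacked by (1,7)→{3,7}; (2,1)→{1,4}; (3,8)→{6,8}; (4,5)→{4,5,6}; (6,9)→{8,9}; (7,3)→{1,3,5}; (8,6)→{3,6,9}; (9,4)→{4,8}. Safe: 2. Place at column 2.
Columns [7, 1, 8, 5, 2, 9, 3, 6, 4], r−c [-6, 1, -5, -1, 3, -3, 4, 2, 5], r+c [8, 3, 11, 9, 7, 15, 10, 14, 13] are all distinct, so no two queens attack.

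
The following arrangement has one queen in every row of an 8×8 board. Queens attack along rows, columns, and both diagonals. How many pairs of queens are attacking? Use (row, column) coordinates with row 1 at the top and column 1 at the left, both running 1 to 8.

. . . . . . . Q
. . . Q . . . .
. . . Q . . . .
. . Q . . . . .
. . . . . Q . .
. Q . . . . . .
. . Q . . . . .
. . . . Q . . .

5

Same column: (2,4)–(3,4) (column 4); (4,3)–(7,3) (column 3).
Same diagonal: (3,4)–(4,3) (|3−4| = |4−3| = 1); (3,4)–(5,6) (|3−5| = |4−6| = 2); (6,2)–(7,3) (|6−7| = |2−3| = 1).
Total attacking pairs: 5.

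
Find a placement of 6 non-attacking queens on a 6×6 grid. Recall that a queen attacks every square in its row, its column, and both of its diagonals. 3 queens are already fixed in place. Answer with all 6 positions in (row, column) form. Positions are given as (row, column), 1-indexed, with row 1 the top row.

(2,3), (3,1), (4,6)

(1,5) (2,3) (3,1) (4,6) (5,4) (6,2)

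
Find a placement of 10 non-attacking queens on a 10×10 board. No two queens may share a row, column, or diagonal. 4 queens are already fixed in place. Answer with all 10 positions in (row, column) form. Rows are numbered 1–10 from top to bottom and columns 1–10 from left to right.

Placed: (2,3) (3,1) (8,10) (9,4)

(1,9) (2,3) (3,1) (4,8) (5,2) (6,5) (7,7) (8,10) (9,4) (10,6)

Row 1: attacked by (2,3)→{2,3,4}; (3,1)→{1,3}; (8,10)→{3,10}; (9,4)→{4}. Safe: 5, 6, 7, 8, 9. Place at column 9.
Row 4: attacked by (1,9)→{6,9}; (2,3)→{1,3,5}; (3,1)→{1,2}; (8,10)→{6,10}; (9,4)→{4,9}. Safe: 7, 8. Place at column 8.
Row 5: attacked by (1,9)→{5,9}; (2,3)→{3,6}; (3,1)→{1,3}; (4,8)→{7,8,9}; (8,10)→{7,10}; (9,4)→{4,8}. Safe: 2. Place at column 2.
Row 6: attacked by (1,9)→{4,9}; (2,3)→{3,7}; (3,1)→{1,4}; (4,8)→{6,8,10}; (5,2)→{1,2,3}; (8,10)→{8,10}; (9,4)→{1,4,7}. Safe: 5. Place at column 5.
Row 7: attacked by (1,9)→{3,9}; (2,3)→{3,8}; (3,1)→{1,5}; (4,8)→{5,8}; (5,2)→{2,4}; (6,5)→{4,5,6}; (8,10)→{9,10}; (9,4)→{2,4,6}. Safe: 7. Place at column 7.
Row 10: attacked by (1,9)→{9}; (2,3)→{3}; (3,1)→{1,8}; (4,8)→{2,8}; (5,2)→{2,7}; (6,5)→{1,5,9}; (7,7)→{4,7,10}; (8,10)→{8,10}; (9,4)→{3,4,5}. Safe: 6. Place at column 6.
Columns [9, 3, 1, 8, 2, 5, 7, 10, 4, 6], r−c [-8, -1, 2, -4, 3, 1, 0, -2, 5, 4], r+c [10, 5, 4, 12, 7, 11, 14, 18, 13, 16] are all distinct, so no two queens attack.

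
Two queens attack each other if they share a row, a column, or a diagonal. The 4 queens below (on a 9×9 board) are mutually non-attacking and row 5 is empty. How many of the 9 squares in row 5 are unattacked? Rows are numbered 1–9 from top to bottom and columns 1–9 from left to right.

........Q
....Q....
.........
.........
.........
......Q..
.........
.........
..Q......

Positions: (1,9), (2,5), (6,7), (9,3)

2

(1,9) attacks row 5 at column 9 and diagonals 5.
(2,5) attacks row 5 at column 5 and diagonals 2, 8.
(6,7) attacks row 5 at column 7 and diagonals 6, 8.
(9,3) attacks row 5 at column 3 and diagonals 7.
Attacked columns: {2, 3, 5, 6, 7, 8, 9}. Safe: {1, 4}.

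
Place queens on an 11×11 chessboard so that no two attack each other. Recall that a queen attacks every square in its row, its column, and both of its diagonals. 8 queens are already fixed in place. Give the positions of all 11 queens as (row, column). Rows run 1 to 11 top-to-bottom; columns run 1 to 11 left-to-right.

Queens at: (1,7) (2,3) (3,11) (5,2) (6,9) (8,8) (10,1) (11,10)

Row 4: attacked by (1,7)→{4,7,10}; (2,3)→{1,3,5}; (3,11)→{10,11}; (5,2)→{1,2,3}; (6,9)→{7,9,11}; (8,8)→{4,8}; (10,1)→{1,7}; (11,10)→{3,10}. Safe: 6. Place at column 6.
Row 7: attacked by (1,7)→{1,7}; (2,3)→{3,8}; (3,11)→{7,11}; (4,6)→{3,6,9}; (5,2)→{2,4}; (6,9)→{8,9,10}; (8,8)→{7,8,9}; (10,1)→{1,4}; (11,10)→{6,10}. Safe: 5. Place at column 5.
Row 9: attacked by (1,7)→{7}; (2,3)→{3,10}; (3,11)→{5,11}; (4,6)→{1,6,11}; (5,2)→{2,6}; (6,9)→{6,9}; (7,5)→{3,5,7}; (8,8)→{7,8,9}; (10,1)→{1,2}; (11,10)→{8,10}. Safe: 4. Place at column 4.
Columns [7, 3, 11, 6, 2, 9, 5, 8, 4, 1, 10], r−c [-6, -1, -8, -2, 3, -3, 2, 0, 5, 9, 1], r+c [8, 5, 14, 10, 7, 15, 12, 16, 13, 11, 21] are all distinct, so no two queens attack.

(1,7) (2,3) (3,11) (4,6) (5,2) (6,9) (7,5) (8,8) (9,4) (10,1) (11,10)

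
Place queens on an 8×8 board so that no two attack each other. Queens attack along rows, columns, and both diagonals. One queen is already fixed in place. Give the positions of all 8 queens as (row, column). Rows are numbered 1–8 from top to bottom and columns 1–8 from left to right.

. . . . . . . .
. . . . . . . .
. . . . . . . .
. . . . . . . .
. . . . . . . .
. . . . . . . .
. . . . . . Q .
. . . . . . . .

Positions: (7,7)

(1,4) (2,1) (3,5) (4,8) (5,6) (6,3) (7,7) (8,2)

Row 1: attacked by (7,7)→{1,7}. Safe: 2, 3, 4, 5, 6, 8. Place at column 4.
Row 2: attacked by (1,4)→{3,4,5}; (7,7)→{2,7}. Safe: 1, 6, 8. Place at column 1.
Row 3: attacked by (1,4)→{2,4,6}; (2,1)→{1,2}; (7,7)→{3,7}. Safe: 5, 8. Place at column 5.
Row 4: attacked by (1,4)→{1,4,7}; (2,1)→{1,3}; (3,5)→{4,5,6}; (7,7)→{4,7}. Safe: 2, 8. Place at column 8.
Row 5: attacked by (1,4)→{4,8}; (2,1)→{1,4}; (3,5)→{3,5,7}; (4,8)→{7,8}; (7,7)→{5,7}. Safe: 2, 6. Place at column 6.
Row 6: attacked by (1,4)→{4}; (2,1)→{1,5}; (3,5)→{2,5,8}; (4,8)→{6,8}; (5,6)→{5,6,7}; (7,7)→{6,7,8}. Safe: 3. Place at column 3.
Row 8: attacked by (1,4)→{4}; (2,1)→{1,7}; (3,5)→{5}; (4,8)→{4,8}; (5,6)→{3,6}; (6,3)→{1,3,5}; (7,7)→{6,7,8}. Safe: 2. Place at column 2.
Columns [4, 1, 5, 8, 6, 3, 7, 2], r−c [-3, 1, -2, -4, -1, 3, 0, 6], r+c [5, 3, 8, 12, 11, 9, 14, 10] are all distinct, so no two queens attack.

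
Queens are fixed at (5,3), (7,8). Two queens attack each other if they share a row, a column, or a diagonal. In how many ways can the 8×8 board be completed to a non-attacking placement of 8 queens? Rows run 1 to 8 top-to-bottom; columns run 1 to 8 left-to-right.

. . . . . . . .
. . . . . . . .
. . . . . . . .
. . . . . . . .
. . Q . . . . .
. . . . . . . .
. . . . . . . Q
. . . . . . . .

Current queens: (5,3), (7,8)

2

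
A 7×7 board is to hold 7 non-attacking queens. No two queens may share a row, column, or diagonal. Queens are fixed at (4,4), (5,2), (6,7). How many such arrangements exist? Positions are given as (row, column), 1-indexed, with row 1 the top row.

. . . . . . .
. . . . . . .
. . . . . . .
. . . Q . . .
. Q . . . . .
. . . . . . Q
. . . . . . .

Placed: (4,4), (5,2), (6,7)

Branch on row 1: col 3 → 1; col 5 → 1.
Sum: 1 + 1 = 2.

2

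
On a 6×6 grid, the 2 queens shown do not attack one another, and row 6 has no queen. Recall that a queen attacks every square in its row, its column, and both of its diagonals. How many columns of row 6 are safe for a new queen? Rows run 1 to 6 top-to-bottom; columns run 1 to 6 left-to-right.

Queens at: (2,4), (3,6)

(2,4) attacks row 6 at column 4.
(3,6) attacks row 6 at column 6 and diagonals 3.
Attacked columns: {3, 4, 6}. Safe: {1, 2, 5}.

3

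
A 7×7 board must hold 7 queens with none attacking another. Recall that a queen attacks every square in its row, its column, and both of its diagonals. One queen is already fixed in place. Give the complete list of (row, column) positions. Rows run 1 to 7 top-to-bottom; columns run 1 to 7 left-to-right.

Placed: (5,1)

(1,6) (2,3) (3,5) (4,7) (5,1) (6,4) (7,2)

Row 1: attacked by (5,1)→{1,5}. Safe: 2, 3, 4, 6, 7. Place at column 6.
Row 2: attacked by (1,6)→{5,6,7}; (5,1)→{1,4}. Safe: 2, 3. Place at column 3.
Row 3: attacked by (1,6)→{4,6}; (2,3)→{2,3,4}; (5,1)→{1,3}. Safe: 5, 7. Place at column 5.
Row 4: attacked by (1,6)→{3,6}; (2,3)→{1,3,5}; (3,5)→{4,5,6}; (5,1)→{1,2}. Safe: 7. Place at column 7.
Row 6: attacked by (1,6)→{1,6}; (2,3)→{3,7}; (3,5)→{2,5}; (4,7)→{5,7}; (5,1)→{1,2}. Safe: 4. Place at column 4.
Row 7: attacked by (1,6)→{6}; (2,3)→{3}; (3,5)→{1,5}; (4,7)→{4,7}; (5,1)→{1,3}; (6,4)→{3,4,5}. Safe: 2. Place at column 2.
Columns [6, 3, 5, 7, 1, 4, 2], r−c [-5, -1, -2, -3, 4, 2, 5], r+c [7, 5, 8, 11, 6, 10, 9] are all distinct, so no two queens attack.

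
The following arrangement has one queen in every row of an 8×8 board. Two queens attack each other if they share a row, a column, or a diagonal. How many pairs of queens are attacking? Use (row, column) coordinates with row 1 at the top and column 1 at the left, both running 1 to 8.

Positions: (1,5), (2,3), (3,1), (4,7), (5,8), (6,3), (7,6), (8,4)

Same column: (2,3)–(6,3) (column 3).
Same diagonal: (4,7)–(5,8) (|4−5| = |7−8| = 1); (5,8)–(7,6) (|5−7| = |8−6| = 2).
Total attacking pairs: 3.

3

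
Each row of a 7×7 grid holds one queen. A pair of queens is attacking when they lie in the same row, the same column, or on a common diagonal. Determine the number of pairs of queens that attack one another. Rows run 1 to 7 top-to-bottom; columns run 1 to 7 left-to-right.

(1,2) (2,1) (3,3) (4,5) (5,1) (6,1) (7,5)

7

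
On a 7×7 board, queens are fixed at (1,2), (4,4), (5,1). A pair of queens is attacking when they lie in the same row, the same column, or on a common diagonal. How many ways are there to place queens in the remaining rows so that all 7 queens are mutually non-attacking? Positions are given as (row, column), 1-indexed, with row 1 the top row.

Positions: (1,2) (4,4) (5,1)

1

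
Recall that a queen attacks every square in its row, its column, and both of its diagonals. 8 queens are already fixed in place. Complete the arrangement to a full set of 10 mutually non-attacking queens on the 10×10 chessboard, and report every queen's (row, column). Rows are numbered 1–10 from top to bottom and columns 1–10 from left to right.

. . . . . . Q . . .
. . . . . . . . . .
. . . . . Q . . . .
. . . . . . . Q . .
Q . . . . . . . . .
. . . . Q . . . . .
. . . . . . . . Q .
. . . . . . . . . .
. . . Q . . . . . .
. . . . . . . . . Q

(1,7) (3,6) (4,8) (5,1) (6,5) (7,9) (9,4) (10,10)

Row 2: attacked by (1,7)→{6,7,8}; (3,6)→{5,6,7}; (4,8)→{6,8,10}; (5,1)→{1,4}; (6,5)→{1,5,9}; (7,9)→{4,9}; (9,4)→{4}; (10,10)→{2,10}. Safe: 3. Place at column 3.
Row 8: attacked by (1,7)→{7}; (2,3)→{3,9}; (3,6)→{1,6}; (4,8)→{4,8}; (5,1)→{1,4}; (6,5)→{3,5,7}; (7,9)→{8,9,10}; (9,4)→{3,4,5}; (10,10)→{8,10}. Safe: 2. Place at column 2.
Columns [7, 3, 6, 8, 1, 5, 9, 2, 4, 10], r−c [-6, -1, -3, -4, 4, 1, -2, 6, 5, 0], r+c [8, 5, 9, 12, 6, 11, 16, 10, 13, 20] are all distinct, so no two queens attack.

(1,7) (2,3) (3,6) (4,8) (5,1) (6,5) (7,9) (8,2) (9,4) (10,10)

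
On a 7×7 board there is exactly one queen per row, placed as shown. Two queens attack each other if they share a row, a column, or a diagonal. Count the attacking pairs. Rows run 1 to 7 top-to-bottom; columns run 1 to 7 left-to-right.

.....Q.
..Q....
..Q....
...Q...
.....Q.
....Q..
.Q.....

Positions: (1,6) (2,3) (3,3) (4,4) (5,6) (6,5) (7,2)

Same column: (1,6)–(5,6) (column 6); (2,3)–(3,3) (column 3).
Same diagonal: (2,3)–(5,6) (|2−5| = |3−6| = 3); (3,3)–(4,4) (|3−4| = |3−4| = 1); (5,6)–(6,5) (|5−6| = |6−5| = 1).
Total attacking pairs: 5.

5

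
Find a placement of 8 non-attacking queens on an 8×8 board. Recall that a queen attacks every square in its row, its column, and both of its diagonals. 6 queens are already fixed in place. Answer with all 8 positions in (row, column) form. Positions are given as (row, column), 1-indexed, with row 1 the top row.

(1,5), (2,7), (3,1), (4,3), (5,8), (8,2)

(1,5) (2,7) (3,1) (4,3) (5,8) (6,6) (7,4) (8,2)

Row 6: attacked by (1,5)→{5}; (2,7)→{3,7}; (3,1)→{1,4}; (4,3)→{1,3,5}; (5,8)→{7,8}; (8,2)→{2,4}. Safe: 6. Place at column 6.
Row 7: attacked by (1,5)→{5}; (2,7)→{2,7}; (3,1)→{1,5}; (4,3)→{3,6}; (5,8)→{6,8}; (6,6)→{5,6,7}; (8,2)→{1,2,3}. Safe: 4. Place at column 4.
Columns [5, 7, 1, 3, 8, 6, 4, 2], r−c [-4, -5, 2, 1, -3, 0, 3, 6], r+c [6, 9, 4, 7, 13, 12, 11, 10] are all distinct, so no two queens attack.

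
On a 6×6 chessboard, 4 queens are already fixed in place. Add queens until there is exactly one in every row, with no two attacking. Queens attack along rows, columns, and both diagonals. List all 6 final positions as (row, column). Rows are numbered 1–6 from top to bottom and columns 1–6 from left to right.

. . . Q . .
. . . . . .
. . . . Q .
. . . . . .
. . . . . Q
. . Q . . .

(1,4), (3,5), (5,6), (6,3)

(1,4) (2,1) (3,5) (4,2) (5,6) (6,3)

Row 2: attacked by (1,4)→{3,4,5}; (3,5)→{4,5,6}; (5,6)→{3,6}; (6,3)→{3}. Safe: 1, 2. Place at column 1.
Row 4: attacked by (1,4)→{1,4}; (2,1)→{1,3}; (3,5)→{4,5,6}; (5,6)→{5,6}; (6,3)→{1,3,5}. Safe: 2. Place at column 2.
Columns [4, 1, 5, 2, 6, 3], r−c [-3, 1, -2, 2, -1, 3], r+c [5, 3, 8, 6, 11, 9] are all distinct, so no two queens attack.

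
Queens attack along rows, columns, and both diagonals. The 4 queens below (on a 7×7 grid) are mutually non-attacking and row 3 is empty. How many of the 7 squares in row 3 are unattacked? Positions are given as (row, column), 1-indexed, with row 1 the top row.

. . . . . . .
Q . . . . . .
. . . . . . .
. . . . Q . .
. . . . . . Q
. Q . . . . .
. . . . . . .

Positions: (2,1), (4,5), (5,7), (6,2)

(2,1) attacks row 3 at column 1 and diagonals 2.
(4,5) attacks row 3 at column 5 and diagonals 4, 6.
(5,7) attacks row 3 at column 7 and diagonals 5.
(6,2) attacks row 3 at column 2 and diagonals 5.
Attacked columns: {1, 2, 4, 5, 6, 7}. Safe: {3}.

1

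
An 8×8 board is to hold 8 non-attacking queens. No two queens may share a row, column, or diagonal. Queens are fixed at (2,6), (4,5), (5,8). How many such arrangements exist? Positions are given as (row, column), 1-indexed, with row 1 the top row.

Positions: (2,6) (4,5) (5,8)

Branch on row 1: col 1 → 0; col 3 → 1.
Sum: 0 + 1 = 1.

1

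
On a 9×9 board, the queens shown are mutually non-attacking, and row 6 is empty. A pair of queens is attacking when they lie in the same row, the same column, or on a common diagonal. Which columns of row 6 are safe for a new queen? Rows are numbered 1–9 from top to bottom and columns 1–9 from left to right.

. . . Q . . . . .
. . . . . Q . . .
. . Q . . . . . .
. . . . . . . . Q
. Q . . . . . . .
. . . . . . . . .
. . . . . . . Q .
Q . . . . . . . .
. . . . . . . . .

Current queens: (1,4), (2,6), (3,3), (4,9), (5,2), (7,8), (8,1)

(1,4) attacks row 6 at column 4 and diagonals 9.
(2,6) attacks row 6 at column 6 and diagonals 2.
(3,3) attacks row 6 at column 3 and diagonals 6.
(4,9) attacks row 6 at column 9 and diagonals 7.
(5,2) attacks row 6 at column 2 and diagonals 1, 3.
(7,8) attacks row 6 at column 8 and diagonals 7, 9.
(8,1) attacks row 6 at column 1 and diagonals 3.
Attacked columns: {1, 2, 3, 4, 6, 7, 8, 9}. Safe: {5}.

columns 5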